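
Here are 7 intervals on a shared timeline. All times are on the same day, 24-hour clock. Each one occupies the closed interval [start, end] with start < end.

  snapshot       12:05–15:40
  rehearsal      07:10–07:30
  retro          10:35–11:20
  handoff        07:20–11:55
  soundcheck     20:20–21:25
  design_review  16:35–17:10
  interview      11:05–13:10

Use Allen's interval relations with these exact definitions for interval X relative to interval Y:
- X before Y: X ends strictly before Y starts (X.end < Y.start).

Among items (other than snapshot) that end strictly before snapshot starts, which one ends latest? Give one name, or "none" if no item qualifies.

handoff

Target snapshot = [12:05, 15:40].
design_review [16:35, 17:10] → after → excluded.
handoff [07:20, 11:55] → before → candidate.
interview [11:05, 13:10] → overlaps → excluded.
rehearsal [07:10, 07:30] → before → candidate.
retro [10:35, 11:20] → before → candidate.
soundcheck [20:20, 21:25] → after → excluded.
Among candidates, latest end is 11:55 → handoff.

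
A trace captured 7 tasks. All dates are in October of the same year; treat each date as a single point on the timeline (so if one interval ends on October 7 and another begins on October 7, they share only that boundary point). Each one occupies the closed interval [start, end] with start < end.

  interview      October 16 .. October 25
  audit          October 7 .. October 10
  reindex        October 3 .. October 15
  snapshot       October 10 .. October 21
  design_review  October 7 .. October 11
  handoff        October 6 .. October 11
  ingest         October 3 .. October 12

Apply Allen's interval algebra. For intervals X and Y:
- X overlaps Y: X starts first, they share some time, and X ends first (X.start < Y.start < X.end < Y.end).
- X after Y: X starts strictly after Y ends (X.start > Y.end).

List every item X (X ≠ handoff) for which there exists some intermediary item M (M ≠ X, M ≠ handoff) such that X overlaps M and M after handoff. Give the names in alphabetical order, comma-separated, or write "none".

snapshot

Target handoff = [October 6, October 11].
Intermediaries M with M after handoff: interview.
Via interview — items with X overlaps interview: snapshot.
Union: snapshot.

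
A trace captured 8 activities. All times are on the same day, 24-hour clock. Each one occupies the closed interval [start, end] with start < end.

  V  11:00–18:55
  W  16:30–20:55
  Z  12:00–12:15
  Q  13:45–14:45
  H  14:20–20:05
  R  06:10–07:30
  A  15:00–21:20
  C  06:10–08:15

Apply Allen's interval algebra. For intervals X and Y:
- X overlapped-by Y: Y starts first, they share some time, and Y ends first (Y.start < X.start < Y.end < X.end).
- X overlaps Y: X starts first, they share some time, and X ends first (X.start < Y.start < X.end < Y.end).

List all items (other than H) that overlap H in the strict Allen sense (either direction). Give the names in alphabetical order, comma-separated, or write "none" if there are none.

Target H = [14:20, 20:05].
A [15:00, 21:20] → overlapped-by → yes.
C [06:10, 08:15] → before → no.
Q [13:45, 14:45] → overlaps → yes.
R [06:10, 07:30] → before → no.
V [11:00, 18:55] → overlaps → yes.
W [16:30, 20:55] → overlapped-by → yes.
Z [12:00, 12:15] → before → no.
Result: A, Q, V, W.

A, Q, V, W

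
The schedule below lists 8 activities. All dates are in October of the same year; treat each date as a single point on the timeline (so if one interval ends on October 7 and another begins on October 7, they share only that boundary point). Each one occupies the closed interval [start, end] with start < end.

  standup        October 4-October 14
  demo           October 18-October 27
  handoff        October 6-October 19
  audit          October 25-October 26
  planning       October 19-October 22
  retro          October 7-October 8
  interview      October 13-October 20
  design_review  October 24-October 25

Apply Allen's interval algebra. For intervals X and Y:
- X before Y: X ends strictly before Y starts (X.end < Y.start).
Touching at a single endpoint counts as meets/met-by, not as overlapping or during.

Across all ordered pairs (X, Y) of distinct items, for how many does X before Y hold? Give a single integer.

Checking all 56 ordered pairs for relation 'before'; matching pairs in alphabetical order:
(handoff, audit): handoff before audit ✓
(handoff, design_review): handoff before design_review ✓
(interview, audit): interview before audit ✓
(interview, design_review): interview before design_review ✓
(planning, audit): planning before audit ✓
(planning, design_review): planning before design_review ✓
(retro, audit): retro before audit ✓
(retro, demo): retro before demo ✓
(retro, design_review): retro before design_review ✓
(retro, interview): retro before interview ✓
(retro, planning): retro before planning ✓
(standup, audit): standup before audit ✓
(standup, demo): standup before demo ✓
(standup, design_review): standup before design_review ✓
(standup, planning): standup before planning ✓
Count: 15.

15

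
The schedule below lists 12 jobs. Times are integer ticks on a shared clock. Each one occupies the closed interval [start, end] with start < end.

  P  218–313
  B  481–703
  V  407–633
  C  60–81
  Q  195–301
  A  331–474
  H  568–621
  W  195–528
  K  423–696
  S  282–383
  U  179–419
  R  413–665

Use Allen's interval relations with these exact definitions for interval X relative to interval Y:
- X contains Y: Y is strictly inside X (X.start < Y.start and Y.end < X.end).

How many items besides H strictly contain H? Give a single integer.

4

Target H = [568, 621].
A [331, 474] → before → no.
B [481, 703] → contains → counts.
C [60, 81] → before → no.
K [423, 696] → contains → counts.
P [218, 313] → before → no.
Q [195, 301] → before → no.
R [413, 665] → contains → counts.
S [282, 383] → before → no.
U [179, 419] → before → no.
V [407, 633] → contains → counts.
W [195, 528] → before → no.
Total: 4.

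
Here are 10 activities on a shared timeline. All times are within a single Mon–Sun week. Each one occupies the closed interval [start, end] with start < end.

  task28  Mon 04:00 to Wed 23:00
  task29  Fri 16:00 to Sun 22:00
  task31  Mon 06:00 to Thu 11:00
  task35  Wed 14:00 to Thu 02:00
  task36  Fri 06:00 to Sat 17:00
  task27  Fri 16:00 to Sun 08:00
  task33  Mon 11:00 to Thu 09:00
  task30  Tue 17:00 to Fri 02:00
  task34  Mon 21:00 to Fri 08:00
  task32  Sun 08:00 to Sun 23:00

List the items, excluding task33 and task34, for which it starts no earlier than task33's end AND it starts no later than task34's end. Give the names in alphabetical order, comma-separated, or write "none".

task36

Conditions: its start is no earlier than task33's end (X.start >= Thu 09:00) AND its start is no later than task34's end (X.start <= Fri 08:00).
task27: start Fri 16:00 >= Thu 09:00? ✓; start Fri 16:00 <= Fri 08:00? ✗ → no.
task28: start Mon 04:00 >= Thu 09:00? ✗; start Mon 04:00 <= Fri 08:00? ✓ → no.
task29: start Fri 16:00 >= Thu 09:00? ✓; start Fri 16:00 <= Fri 08:00? ✗ → no.
task30: start Tue 17:00 >= Thu 09:00? ✗; start Tue 17:00 <= Fri 08:00? ✓ → no.
task31: start Mon 06:00 >= Thu 09:00? ✗; start Mon 06:00 <= Fri 08:00? ✓ → no.
task32: start Sun 08:00 >= Thu 09:00? ✓; start Sun 08:00 <= Fri 08:00? ✗ → no.
task35: start Wed 14:00 >= Thu 09:00? ✗; start Wed 14:00 <= Fri 08:00? ✓ → no.
task36: start Fri 06:00 >= Thu 09:00? ✓; start Fri 06:00 <= Fri 08:00? ✓ → yes.
Result: task36.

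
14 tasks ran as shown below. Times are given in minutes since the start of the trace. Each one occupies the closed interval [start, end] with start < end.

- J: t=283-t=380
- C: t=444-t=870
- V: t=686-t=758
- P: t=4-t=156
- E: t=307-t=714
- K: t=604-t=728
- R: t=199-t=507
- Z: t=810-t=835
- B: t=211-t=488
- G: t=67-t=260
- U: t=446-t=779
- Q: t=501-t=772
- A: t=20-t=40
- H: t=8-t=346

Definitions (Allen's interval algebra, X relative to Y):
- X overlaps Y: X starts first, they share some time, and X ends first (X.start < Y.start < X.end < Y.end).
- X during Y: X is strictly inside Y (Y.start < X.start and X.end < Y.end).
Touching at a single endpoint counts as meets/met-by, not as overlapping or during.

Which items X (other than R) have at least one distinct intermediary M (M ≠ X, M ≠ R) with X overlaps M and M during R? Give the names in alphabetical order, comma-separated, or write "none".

G, H

Target R = [t=199, t=507].
Intermediaries M with M during R: B, J.
Via B — items with X overlaps B: G, H.
Via J — items with X overlaps J: H.
Union: G, H.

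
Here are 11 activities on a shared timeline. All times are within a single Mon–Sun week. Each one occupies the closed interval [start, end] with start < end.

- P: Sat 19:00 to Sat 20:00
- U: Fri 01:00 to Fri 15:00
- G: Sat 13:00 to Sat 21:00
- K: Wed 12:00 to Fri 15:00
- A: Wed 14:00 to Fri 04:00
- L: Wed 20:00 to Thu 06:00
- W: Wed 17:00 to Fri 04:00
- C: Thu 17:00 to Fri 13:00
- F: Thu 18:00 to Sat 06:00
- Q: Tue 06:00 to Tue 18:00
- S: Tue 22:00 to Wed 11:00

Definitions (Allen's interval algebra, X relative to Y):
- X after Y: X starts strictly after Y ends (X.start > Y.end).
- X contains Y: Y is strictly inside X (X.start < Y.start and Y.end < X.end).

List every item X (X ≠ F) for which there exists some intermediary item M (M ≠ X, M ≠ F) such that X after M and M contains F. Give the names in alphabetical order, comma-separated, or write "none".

none

Target F = [Thu 18:00, Sat 06:00].
Intermediaries M with M contains F: none.
Union: none.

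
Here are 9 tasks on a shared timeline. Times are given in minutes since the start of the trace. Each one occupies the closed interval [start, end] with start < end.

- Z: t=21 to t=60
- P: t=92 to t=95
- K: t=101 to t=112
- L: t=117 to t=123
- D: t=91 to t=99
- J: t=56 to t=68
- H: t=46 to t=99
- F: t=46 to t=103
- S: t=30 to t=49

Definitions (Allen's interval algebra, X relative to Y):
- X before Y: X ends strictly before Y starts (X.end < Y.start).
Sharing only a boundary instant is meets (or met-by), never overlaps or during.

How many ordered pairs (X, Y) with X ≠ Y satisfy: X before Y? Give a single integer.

21

Checking all 72 ordered pairs for relation 'before'; matching pairs in alphabetical order:
(D, K): D before K ✓
(D, L): D before L ✓
(F, L): F before L ✓
(H, K): H before K ✓
(H, L): H before L ✓
(J, D): J before D ✓
(J, K): J before K ✓
(J, L): J before L ✓
(J, P): J before P ✓
(K, L): K before L ✓
(P, K): P before K ✓
(P, L): P before L ✓
(S, D): S before D ✓
(S, J): S before J ✓
(S, K): S before K ✓
(S, L): S before L ✓
(S, P): S before P ✓
(Z, D): Z before D ✓
(Z, K): Z before K ✓
(Z, L): Z before L ✓
(Z, P): Z before P ✓
Count: 21.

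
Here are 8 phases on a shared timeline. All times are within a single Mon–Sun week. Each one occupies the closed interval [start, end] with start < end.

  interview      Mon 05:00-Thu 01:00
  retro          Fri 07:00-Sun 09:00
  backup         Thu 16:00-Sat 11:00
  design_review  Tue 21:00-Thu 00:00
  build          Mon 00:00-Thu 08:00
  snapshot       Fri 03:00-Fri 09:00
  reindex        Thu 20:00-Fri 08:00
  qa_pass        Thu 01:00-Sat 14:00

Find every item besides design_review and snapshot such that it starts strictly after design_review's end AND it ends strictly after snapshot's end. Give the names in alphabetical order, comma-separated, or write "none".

Conditions: its start is strictly after design_review's end (X.start > Thu 00:00) AND its end is strictly after snapshot's end (X.end > Fri 09:00).
backup: start Thu 16:00 > Thu 00:00? ✓; end Sat 11:00 > Fri 09:00? ✓ → yes.
build: start Mon 00:00 > Thu 00:00? ✗; end Thu 08:00 > Fri 09:00? ✗ → no.
interview: start Mon 05:00 > Thu 00:00? ✗; end Thu 01:00 > Fri 09:00? ✗ → no.
qa_pass: start Thu 01:00 > Thu 00:00? ✓; end Sat 14:00 > Fri 09:00? ✓ → yes.
reindex: start Thu 20:00 > Thu 00:00? ✓; end Fri 08:00 > Fri 09:00? ✗ → no.
retro: start Fri 07:00 > Thu 00:00? ✓; end Sun 09:00 > Fri 09:00? ✓ → yes.
Result: backup, qa_pass, retro.

backup, qa_pass, retro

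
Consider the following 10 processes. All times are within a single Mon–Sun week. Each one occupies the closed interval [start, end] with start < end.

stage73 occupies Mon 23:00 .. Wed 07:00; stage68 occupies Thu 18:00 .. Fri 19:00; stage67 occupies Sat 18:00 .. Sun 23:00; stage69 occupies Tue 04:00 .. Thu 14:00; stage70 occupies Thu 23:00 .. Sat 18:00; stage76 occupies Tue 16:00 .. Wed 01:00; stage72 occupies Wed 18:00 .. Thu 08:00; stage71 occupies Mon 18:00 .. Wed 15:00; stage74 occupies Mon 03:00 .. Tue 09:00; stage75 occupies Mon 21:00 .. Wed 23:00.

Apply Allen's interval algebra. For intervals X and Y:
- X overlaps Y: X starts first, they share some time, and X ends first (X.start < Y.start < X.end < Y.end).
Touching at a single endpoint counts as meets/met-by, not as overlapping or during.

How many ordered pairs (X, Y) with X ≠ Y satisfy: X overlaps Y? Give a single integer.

10

Checking all 90 ordered pairs for relation 'overlaps'; matching pairs in alphabetical order:
(stage68, stage70): stage68 overlaps stage70 ✓
(stage71, stage69): stage71 overlaps stage69 ✓
(stage71, stage75): stage71 overlaps stage75 ✓
(stage73, stage69): stage73 overlaps stage69 ✓
(stage74, stage69): stage74 overlaps stage69 ✓
(stage74, stage71): stage74 overlaps stage71 ✓
(stage74, stage73): stage74 overlaps stage73 ✓
(stage74, stage75): stage74 overlaps stage75 ✓
(stage75, stage69): stage75 overlaps stage69 ✓
(stage75, stage72): stage75 overlaps stage72 ✓
Count: 10.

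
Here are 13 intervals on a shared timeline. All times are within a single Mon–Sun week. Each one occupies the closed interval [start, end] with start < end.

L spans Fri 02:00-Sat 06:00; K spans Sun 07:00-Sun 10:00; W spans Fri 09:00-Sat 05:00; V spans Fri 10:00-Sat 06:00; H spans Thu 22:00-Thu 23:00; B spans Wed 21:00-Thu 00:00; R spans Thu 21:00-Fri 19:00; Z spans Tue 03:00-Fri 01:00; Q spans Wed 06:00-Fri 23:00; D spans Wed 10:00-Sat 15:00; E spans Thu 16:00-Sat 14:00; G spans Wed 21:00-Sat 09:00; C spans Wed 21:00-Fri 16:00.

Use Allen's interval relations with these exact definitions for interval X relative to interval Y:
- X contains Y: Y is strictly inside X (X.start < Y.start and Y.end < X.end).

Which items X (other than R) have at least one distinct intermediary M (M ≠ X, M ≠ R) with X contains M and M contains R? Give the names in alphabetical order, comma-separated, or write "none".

Target R = [Thu 21:00, Fri 19:00].
Intermediaries M with M contains R: D, E, G, Q.
Via D — items with X contains D: none.
Via E — items with X contains E: D.
Via G — items with X contains G: D.
Via Q — items with X contains Q: none.
Union: D.

D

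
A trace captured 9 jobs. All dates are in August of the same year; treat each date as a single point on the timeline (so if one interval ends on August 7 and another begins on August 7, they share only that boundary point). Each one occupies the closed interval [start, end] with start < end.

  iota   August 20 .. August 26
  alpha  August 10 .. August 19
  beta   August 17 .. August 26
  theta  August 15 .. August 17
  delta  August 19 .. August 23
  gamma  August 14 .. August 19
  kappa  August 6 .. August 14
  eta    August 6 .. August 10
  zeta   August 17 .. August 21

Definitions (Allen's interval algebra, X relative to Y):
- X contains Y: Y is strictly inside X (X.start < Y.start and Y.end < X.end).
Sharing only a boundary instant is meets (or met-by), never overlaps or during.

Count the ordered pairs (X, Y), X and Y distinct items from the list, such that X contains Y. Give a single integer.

3

Checking all 72 ordered pairs for relation 'contains'; matching pairs in alphabetical order:
(alpha, theta): alpha contains theta ✓
(beta, delta): beta contains delta ✓
(gamma, theta): gamma contains theta ✓
Count: 3.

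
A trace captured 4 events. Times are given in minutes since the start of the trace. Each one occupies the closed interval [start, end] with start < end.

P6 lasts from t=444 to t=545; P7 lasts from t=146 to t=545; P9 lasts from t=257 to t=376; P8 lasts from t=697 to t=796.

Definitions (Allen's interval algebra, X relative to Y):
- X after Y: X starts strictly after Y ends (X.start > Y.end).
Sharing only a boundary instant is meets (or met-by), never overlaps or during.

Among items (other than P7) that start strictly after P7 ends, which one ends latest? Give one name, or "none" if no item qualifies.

Target P7 = [t=146, t=545].
P6 [t=444, t=545] → finishes → excluded.
P8 [t=697, t=796] → after → candidate.
P9 [t=257, t=376] → during → excluded.
Among candidates, latest end is t=796 → P8.

P8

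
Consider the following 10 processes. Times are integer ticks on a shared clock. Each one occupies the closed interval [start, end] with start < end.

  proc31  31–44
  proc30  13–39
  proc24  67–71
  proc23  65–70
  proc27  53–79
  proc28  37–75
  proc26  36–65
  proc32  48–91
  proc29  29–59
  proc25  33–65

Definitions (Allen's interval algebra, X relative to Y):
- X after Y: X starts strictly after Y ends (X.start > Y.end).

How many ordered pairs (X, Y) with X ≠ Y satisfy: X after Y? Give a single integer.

Checking all 90 ordered pairs for relation 'after'; matching pairs in alphabetical order:
(proc23, proc29): proc23 after proc29 ✓
(proc23, proc30): proc23 after proc30 ✓
(proc23, proc31): proc23 after proc31 ✓
(proc24, proc25): proc24 after proc25 ✓
(proc24, proc26): proc24 after proc26 ✓
(proc24, proc29): proc24 after proc29 ✓
(proc24, proc30): proc24 after proc30 ✓
(proc24, proc31): proc24 after proc31 ✓
(proc27, proc30): proc27 after proc30 ✓
(proc27, proc31): proc27 after proc31 ✓
(proc32, proc30): proc32 after proc30 ✓
(proc32, proc31): proc32 after proc31 ✓
Count: 12.

12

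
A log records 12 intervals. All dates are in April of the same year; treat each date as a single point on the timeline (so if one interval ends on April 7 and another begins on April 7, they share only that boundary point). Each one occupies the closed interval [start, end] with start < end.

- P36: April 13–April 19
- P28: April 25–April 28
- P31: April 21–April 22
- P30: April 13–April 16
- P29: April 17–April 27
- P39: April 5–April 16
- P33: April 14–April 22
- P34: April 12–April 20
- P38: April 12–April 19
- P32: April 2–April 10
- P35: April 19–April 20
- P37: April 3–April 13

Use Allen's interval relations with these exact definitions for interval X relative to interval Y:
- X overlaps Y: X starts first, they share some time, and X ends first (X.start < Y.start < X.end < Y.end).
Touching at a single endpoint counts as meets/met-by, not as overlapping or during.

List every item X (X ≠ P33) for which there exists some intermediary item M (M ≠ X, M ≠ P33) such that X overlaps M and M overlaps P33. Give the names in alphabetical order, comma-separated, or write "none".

Target P33 = [April 14, April 22].
Intermediaries M with M overlaps P33: P30, P34, P36, P38, P39.
Via P30 — items with X overlaps P30: none.
Via P34 — items with X overlaps P34: P37, P39.
Via P36 — items with X overlaps P36: P39.
Via P38 — items with X overlaps P38: P37, P39.
Via P39 — items with X overlaps P39: P32, P37.
Union: P32, P37, P39.

P32, P37, P39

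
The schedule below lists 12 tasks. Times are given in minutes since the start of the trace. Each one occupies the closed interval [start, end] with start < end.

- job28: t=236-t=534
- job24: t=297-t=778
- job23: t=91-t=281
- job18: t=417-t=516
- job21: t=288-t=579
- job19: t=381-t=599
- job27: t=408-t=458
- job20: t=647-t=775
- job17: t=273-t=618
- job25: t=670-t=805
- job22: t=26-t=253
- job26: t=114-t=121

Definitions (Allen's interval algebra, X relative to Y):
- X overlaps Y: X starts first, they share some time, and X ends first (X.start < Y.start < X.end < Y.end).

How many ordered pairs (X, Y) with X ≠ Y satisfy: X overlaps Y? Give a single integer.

14

Checking all 132 ordered pairs for relation 'overlaps'; matching pairs in alphabetical order:
(job17, job24): job17 overlaps job24 ✓
(job20, job25): job20 overlaps job25 ✓
(job21, job19): job21 overlaps job19 ✓
(job21, job24): job21 overlaps job24 ✓
(job22, job23): job22 overlaps job23 ✓
(job22, job28): job22 overlaps job28 ✓
(job23, job17): job23 overlaps job17 ✓
(job23, job28): job23 overlaps job28 ✓
(job24, job25): job24 overlaps job25 ✓
(job27, job18): job27 overlaps job18 ✓
(job28, job17): job28 overlaps job17 ✓
(job28, job19): job28 overlaps job19 ✓
(job28, job21): job28 overlaps job21 ✓
(job28, job24): job28 overlaps job24 ✓
Count: 14.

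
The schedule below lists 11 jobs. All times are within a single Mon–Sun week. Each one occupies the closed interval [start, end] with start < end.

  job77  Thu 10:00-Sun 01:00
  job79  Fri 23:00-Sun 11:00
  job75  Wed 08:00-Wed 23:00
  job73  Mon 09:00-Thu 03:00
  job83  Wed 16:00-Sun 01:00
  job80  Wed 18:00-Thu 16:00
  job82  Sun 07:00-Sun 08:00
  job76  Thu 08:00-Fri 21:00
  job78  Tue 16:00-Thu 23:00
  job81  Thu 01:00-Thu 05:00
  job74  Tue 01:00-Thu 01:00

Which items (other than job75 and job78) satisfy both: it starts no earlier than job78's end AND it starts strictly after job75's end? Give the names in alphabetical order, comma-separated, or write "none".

job79, job82

Conditions: its start is no earlier than job78's end (X.start >= Thu 23:00) AND its start is strictly after job75's end (X.start > Wed 23:00).
job73: start Mon 09:00 >= Thu 23:00? ✗; start Mon 09:00 > Wed 23:00? ✗ → no.
job74: start Tue 01:00 >= Thu 23:00? ✗; start Tue 01:00 > Wed 23:00? ✗ → no.
job76: start Thu 08:00 >= Thu 23:00? ✗; start Thu 08:00 > Wed 23:00? ✓ → no.
job77: start Thu 10:00 >= Thu 23:00? ✗; start Thu 10:00 > Wed 23:00? ✓ → no.
job79: start Fri 23:00 >= Thu 23:00? ✓; start Fri 23:00 > Wed 23:00? ✓ → yes.
job80: start Wed 18:00 >= Thu 23:00? ✗; start Wed 18:00 > Wed 23:00? ✗ → no.
job81: start Thu 01:00 >= Thu 23:00? ✗; start Thu 01:00 > Wed 23:00? ✓ → no.
job82: start Sun 07:00 >= Thu 23:00? ✓; start Sun 07:00 > Wed 23:00? ✓ → yes.
job83: start Wed 16:00 >= Thu 23:00? ✗; start Wed 16:00 > Wed 23:00? ✗ → no.
Result: job79, job82.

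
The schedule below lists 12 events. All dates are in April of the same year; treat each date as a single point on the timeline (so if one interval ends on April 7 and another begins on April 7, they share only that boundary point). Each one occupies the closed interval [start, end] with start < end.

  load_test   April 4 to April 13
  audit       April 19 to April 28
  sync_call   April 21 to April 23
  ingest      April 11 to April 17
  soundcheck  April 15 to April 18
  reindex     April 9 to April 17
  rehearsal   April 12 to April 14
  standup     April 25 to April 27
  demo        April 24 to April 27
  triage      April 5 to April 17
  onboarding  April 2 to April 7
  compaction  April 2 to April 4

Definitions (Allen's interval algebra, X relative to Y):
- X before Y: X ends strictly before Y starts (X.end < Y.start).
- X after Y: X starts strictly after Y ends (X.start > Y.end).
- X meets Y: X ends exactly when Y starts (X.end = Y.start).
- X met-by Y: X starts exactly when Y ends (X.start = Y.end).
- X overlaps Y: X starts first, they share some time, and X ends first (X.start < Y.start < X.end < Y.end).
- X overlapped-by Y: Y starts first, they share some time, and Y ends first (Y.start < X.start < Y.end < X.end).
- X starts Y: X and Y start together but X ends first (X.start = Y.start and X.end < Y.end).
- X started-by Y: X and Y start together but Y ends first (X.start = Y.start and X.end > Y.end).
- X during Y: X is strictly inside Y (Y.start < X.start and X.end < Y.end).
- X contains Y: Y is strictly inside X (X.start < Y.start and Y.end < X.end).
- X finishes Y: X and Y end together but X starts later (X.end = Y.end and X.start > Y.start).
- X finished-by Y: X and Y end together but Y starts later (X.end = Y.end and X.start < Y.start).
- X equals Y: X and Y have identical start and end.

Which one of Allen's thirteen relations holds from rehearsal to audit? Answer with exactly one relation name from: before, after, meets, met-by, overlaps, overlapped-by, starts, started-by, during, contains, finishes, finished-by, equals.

rehearsal = [April 12, April 14]; audit = [April 19, April 28].
Compare endpoints: rehearsal.start < audit.start, rehearsal.start < audit.end, rehearsal.end < audit.start, rehearsal.end < audit.end.
That pattern is 'before'.

before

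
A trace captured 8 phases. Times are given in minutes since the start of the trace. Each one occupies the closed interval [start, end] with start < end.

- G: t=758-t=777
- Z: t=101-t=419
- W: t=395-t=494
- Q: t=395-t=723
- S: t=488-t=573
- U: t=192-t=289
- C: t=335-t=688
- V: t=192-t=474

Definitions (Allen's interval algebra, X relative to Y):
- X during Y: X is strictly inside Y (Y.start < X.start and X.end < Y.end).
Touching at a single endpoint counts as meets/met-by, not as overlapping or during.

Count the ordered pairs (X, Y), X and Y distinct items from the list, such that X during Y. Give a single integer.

4

Checking all 56 ordered pairs for relation 'during'; matching pairs in alphabetical order:
(S, C): S during C ✓
(S, Q): S during Q ✓
(U, Z): U during Z ✓
(W, C): W during C ✓
Count: 4.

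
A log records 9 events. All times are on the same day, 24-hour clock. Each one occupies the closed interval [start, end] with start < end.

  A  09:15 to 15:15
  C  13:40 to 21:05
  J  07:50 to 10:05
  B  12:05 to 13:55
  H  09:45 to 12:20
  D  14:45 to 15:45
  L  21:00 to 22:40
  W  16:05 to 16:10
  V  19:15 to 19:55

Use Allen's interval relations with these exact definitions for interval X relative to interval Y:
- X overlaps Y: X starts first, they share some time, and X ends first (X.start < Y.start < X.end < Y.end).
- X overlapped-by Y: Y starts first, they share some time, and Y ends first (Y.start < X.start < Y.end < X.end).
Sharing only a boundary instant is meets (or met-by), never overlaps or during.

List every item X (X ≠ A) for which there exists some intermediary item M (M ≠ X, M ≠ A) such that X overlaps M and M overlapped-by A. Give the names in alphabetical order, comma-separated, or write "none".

B

Target A = [09:15, 15:15].
Intermediaries M with M overlapped-by A: C, D.
Via C — items with X overlaps C: B.
Via D — items with X overlaps D: none.
Union: B.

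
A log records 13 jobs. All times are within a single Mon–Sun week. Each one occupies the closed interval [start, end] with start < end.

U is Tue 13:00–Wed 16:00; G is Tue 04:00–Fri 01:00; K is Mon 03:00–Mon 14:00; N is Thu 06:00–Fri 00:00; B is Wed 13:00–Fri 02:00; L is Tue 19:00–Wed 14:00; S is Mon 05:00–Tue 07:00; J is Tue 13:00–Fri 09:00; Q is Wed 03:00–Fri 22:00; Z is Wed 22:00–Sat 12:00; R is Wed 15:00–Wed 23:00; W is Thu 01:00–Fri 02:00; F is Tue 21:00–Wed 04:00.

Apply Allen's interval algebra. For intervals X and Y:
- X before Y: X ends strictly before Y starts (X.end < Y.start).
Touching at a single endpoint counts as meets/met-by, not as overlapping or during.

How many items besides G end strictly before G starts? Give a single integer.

1

Target G = [Tue 04:00, Fri 01:00].
B [Wed 13:00, Fri 02:00] → overlapped-by → no.
F [Tue 21:00, Wed 04:00] → during → no.
J [Tue 13:00, Fri 09:00] → overlapped-by → no.
K [Mon 03:00, Mon 14:00] → before → counts.
L [Tue 19:00, Wed 14:00] → during → no.
N [Thu 06:00, Fri 00:00] → during → no.
Q [Wed 03:00, Fri 22:00] → overlapped-by → no.
R [Wed 15:00, Wed 23:00] → during → no.
S [Mon 05:00, Tue 07:00] → overlaps → no.
U [Tue 13:00, Wed 16:00] → during → no.
W [Thu 01:00, Fri 02:00] → overlapped-by → no.
Z [Wed 22:00, Sat 12:00] → overlapped-by → no.
Total: 1.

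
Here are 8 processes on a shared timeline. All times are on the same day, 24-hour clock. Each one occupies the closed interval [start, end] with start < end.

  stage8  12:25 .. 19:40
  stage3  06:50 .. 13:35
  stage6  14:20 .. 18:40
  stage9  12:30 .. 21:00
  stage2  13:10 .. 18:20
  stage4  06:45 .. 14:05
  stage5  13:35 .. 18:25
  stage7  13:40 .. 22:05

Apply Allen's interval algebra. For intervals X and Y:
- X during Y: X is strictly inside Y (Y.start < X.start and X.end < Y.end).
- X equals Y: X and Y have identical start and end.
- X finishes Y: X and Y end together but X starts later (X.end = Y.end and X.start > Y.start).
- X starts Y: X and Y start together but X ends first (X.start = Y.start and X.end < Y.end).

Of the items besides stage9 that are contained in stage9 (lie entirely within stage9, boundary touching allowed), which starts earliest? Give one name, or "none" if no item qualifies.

stage2

Target stage9 = [12:30, 21:00].
stage2 [13:10, 18:20] → during → candidate.
stage3 [06:50, 13:35] → overlaps → excluded.
stage4 [06:45, 14:05] → overlaps → excluded.
stage5 [13:35, 18:25] → during → candidate.
stage6 [14:20, 18:40] → during → candidate.
stage7 [13:40, 22:05] → overlapped-by → excluded.
stage8 [12:25, 19:40] → overlaps → excluded.
Among candidates, earliest start is 13:10 → stage2.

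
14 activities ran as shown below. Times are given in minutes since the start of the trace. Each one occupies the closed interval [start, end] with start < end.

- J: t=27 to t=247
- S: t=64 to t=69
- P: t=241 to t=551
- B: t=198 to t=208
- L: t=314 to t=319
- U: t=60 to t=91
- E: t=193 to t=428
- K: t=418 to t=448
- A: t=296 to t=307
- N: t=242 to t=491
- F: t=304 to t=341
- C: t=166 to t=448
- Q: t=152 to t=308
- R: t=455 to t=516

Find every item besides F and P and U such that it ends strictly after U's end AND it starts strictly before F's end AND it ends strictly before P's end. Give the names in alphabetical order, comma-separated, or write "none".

Conditions: its end is strictly after U's end (X.end > t=91) AND its start is strictly before F's end (X.start < t=341) AND its end is strictly before P's end (X.end < t=551).
A: end t=307 > t=91? ✓; start t=296 < t=341? ✓; end t=307 < t=551? ✓ → yes.
B: end t=208 > t=91? ✓; start t=198 < t=341? ✓; end t=208 < t=551? ✓ → yes.
C: end t=448 > t=91? ✓; start t=166 < t=341? ✓; end t=448 < t=551? ✓ → yes.
E: end t=428 > t=91? ✓; start t=193 < t=341? ✓; end t=428 < t=551? ✓ → yes.
J: end t=247 > t=91? ✓; start t=27 < t=341? ✓; end t=247 < t=551? ✓ → yes.
K: end t=448 > t=91? ✓; start t=418 < t=341? ✗; end t=448 < t=551? ✓ → no.
L: end t=319 > t=91? ✓; start t=314 < t=341? ✓; end t=319 < t=551? ✓ → yes.
N: end t=491 > t=91? ✓; start t=242 < t=341? ✓; end t=491 < t=551? ✓ → yes.
Q: end t=308 > t=91? ✓; start t=152 < t=341? ✓; end t=308 < t=551? ✓ → yes.
R: end t=516 > t=91? ✓; start t=455 < t=341? ✗; end t=516 < t=551? ✓ → no.
S: end t=69 > t=91? ✗; start t=64 < t=341? ✓; end t=69 < t=551? ✓ → no.
Result: A, B, C, E, J, L, N, Q.

A, B, C, E, J, L, N, Q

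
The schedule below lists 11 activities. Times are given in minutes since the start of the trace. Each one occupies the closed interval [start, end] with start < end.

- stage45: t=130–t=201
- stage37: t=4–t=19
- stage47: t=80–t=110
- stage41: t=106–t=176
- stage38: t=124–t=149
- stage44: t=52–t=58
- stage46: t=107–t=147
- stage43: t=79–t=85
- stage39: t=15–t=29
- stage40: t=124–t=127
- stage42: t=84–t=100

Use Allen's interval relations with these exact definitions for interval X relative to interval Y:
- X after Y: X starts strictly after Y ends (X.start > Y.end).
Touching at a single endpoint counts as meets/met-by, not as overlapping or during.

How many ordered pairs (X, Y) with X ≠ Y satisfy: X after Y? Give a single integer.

Checking all 110 ordered pairs for relation 'after'; matching pairs in alphabetical order:
(stage38, stage37): stage38 after stage37 ✓
(stage38, stage39): stage38 after stage39 ✓
(stage38, stage42): stage38 after stage42 ✓
(stage38, stage43): stage38 after stage43 ✓
(stage38, stage44): stage38 after stage44 ✓
(stage38, stage47): stage38 after stage47 ✓
(stage40, stage37): stage40 after stage37 ✓
(stage40, stage39): stage40 after stage39 ✓
(stage40, stage42): stage40 after stage42 ✓
(stage40, stage43): stage40 after stage43 ✓
(stage40, stage44): stage40 after stage44 ✓
(stage40, stage47): stage40 after stage47 ✓
(stage41, stage37): stage41 after stage37 ✓
(stage41, stage39): stage41 after stage39 ✓
(stage41, stage42): stage41 after stage42 ✓
(stage41, stage43): stage41 after stage43 ✓
(stage41, stage44): stage41 after stage44 ✓
(stage42, stage37): stage42 after stage37 ✓
(stage42, stage39): stage42 after stage39 ✓
(stage42, stage44): stage42 after stage44 ✓
(stage43, stage37): stage43 after stage37 ✓
(stage43, stage39): stage43 after stage39 ✓
(stage43, stage44): stage43 after stage44 ✓
(stage44, stage37): stage44 after stage37 ✓
... plus 16 further pairs not listed.
Count: 40.

40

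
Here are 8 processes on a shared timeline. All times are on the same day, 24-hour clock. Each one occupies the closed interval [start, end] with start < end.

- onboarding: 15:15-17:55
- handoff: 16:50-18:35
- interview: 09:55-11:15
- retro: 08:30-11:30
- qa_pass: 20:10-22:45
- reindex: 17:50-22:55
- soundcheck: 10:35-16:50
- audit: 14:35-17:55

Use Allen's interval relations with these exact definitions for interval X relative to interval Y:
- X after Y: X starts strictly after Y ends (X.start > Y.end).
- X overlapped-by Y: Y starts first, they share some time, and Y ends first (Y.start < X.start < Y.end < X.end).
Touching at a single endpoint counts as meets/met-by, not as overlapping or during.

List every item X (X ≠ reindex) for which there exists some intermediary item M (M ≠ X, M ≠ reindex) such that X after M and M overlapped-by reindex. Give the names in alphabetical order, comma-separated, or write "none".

Target reindex = [17:50, 22:55].
Intermediaries M with M overlapped-by reindex: none.
Union: none.

none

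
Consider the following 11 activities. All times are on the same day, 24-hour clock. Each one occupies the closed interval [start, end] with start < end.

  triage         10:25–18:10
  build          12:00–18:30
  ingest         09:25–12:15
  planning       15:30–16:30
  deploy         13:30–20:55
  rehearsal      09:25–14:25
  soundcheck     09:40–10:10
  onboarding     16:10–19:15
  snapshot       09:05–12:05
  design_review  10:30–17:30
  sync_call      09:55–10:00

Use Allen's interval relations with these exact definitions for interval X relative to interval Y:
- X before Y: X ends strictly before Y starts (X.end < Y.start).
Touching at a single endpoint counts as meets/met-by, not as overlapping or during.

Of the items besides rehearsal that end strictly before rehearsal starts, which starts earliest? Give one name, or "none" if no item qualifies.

none

Target rehearsal = [09:25, 14:25].
build [12:00, 18:30] → overlapped-by → excluded.
deploy [13:30, 20:55] → overlapped-by → excluded.
design_review [10:30, 17:30] → overlapped-by → excluded.
ingest [09:25, 12:15] → starts → excluded.
onboarding [16:10, 19:15] → after → excluded.
planning [15:30, 16:30] → after → excluded.
snapshot [09:05, 12:05] → overlaps → excluded.
soundcheck [09:40, 10:10] → during → excluded.
sync_call [09:55, 10:00] → during → excluded.
triage [10:25, 18:10] → overlapped-by → excluded.
No candidates → none.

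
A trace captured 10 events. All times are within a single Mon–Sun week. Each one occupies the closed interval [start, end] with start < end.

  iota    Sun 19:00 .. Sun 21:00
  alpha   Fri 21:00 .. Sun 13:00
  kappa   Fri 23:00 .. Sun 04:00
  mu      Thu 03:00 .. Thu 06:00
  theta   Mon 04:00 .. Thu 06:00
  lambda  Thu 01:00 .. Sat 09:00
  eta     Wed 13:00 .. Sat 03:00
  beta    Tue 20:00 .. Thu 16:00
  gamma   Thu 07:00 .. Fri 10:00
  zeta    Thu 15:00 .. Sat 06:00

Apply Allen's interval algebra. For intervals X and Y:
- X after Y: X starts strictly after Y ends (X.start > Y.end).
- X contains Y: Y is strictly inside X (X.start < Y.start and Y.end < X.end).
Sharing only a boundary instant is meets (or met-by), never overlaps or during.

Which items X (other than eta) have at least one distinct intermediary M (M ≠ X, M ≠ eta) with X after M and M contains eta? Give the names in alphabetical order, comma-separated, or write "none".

none

Target eta = [Wed 13:00, Sat 03:00].
Intermediaries M with M contains eta: none.
Union: none.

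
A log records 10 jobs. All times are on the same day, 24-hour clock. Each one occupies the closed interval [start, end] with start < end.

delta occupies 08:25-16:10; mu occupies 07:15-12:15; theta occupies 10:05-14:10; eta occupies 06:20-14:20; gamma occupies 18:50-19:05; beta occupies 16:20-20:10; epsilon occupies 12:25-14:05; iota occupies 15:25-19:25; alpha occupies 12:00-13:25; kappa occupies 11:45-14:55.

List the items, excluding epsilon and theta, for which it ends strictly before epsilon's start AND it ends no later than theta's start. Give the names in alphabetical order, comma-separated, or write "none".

none

Conditions: its end is strictly before epsilon's start (X.end < 12:25) AND its end is no later than theta's start (X.end <= 10:05).
alpha: end 13:25 < 12:25? ✗; end 13:25 <= 10:05? ✗ → no.
beta: end 20:10 < 12:25? ✗; end 20:10 <= 10:05? ✗ → no.
delta: end 16:10 < 12:25? ✗; end 16:10 <= 10:05? ✗ → no.
eta: end 14:20 < 12:25? ✗; end 14:20 <= 10:05? ✗ → no.
gamma: end 19:05 < 12:25? ✗; end 19:05 <= 10:05? ✗ → no.
iota: end 19:25 < 12:25? ✗; end 19:25 <= 10:05? ✗ → no.
kappa: end 14:55 < 12:25? ✗; end 14:55 <= 10:05? ✗ → no.
mu: end 12:15 < 12:25? ✓; end 12:15 <= 10:05? ✗ → no.
Result: none.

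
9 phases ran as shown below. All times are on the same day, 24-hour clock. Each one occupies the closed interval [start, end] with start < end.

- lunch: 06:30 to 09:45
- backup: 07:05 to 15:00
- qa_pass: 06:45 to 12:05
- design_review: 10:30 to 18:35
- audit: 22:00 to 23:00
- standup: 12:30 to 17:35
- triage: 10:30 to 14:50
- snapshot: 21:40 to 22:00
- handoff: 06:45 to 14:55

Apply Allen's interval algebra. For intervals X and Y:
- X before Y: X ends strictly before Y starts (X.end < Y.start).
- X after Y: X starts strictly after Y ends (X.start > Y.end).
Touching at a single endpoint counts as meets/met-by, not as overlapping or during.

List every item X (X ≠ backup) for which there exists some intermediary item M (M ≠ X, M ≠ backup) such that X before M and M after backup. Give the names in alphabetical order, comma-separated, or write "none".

Target backup = [07:05, 15:00].
Intermediaries M with M after backup: audit, snapshot.
Via audit — items with X before audit: design_review, handoff, lunch, qa_pass, standup, triage.
Via snapshot — items with X before snapshot: design_review, handoff, lunch, qa_pass, standup, triage.
Union: design_review, handoff, lunch, qa_pass, standup, triage.

design_review, handoff, lunch, qa_pass, standup, triage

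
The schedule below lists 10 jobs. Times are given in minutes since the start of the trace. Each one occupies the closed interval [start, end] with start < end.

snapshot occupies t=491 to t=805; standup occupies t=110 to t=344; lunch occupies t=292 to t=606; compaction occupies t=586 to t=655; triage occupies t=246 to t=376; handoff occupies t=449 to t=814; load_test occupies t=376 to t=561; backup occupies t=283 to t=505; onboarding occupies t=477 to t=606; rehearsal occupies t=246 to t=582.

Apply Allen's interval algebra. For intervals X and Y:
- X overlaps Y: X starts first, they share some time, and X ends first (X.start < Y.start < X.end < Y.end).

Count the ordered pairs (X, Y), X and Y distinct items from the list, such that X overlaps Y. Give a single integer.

23

Checking all 90 ordered pairs for relation 'overlaps'; matching pairs in alphabetical order:
(backup, handoff): backup overlaps handoff ✓
(backup, load_test): backup overlaps load_test ✓
(backup, lunch): backup overlaps lunch ✓
(backup, onboarding): backup overlaps onboarding ✓
(backup, snapshot): backup overlaps snapshot ✓
(load_test, handoff): load_test overlaps handoff ✓
(load_test, onboarding): load_test overlaps onboarding ✓
(load_test, snapshot): load_test overlaps snapshot ✓
(lunch, compaction): lunch overlaps compaction ✓
(lunch, handoff): lunch overlaps handoff ✓
(lunch, snapshot): lunch overlaps snapshot ✓
(onboarding, compaction): onboarding overlaps compaction ✓
(onboarding, snapshot): onboarding overlaps snapshot ✓
(rehearsal, handoff): rehearsal overlaps handoff ✓
(rehearsal, lunch): rehearsal overlaps lunch ✓
(rehearsal, onboarding): rehearsal overlaps onboarding ✓
(rehearsal, snapshot): rehearsal overlaps snapshot ✓
(standup, backup): standup overlaps backup ✓
(standup, lunch): standup overlaps lunch ✓
(standup, rehearsal): standup overlaps rehearsal ✓
(standup, triage): standup overlaps triage ✓
(triage, backup): triage overlaps backup ✓
(triage, lunch): triage overlaps lunch ✓
Count: 23.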